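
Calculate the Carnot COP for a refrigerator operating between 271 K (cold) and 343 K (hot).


dT = 343 - 271 = 72 K
COP_carnot = T_cold / dT = 271 / 72
COP_carnot = 3.764

3.764


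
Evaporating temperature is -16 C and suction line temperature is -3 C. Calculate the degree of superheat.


Superheat = T_suction - T_evap
Superheat = -3 - (-16)
Superheat = 13 K

13


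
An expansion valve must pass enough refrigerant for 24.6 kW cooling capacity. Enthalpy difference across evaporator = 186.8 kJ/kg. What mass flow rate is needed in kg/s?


m_dot = Q / dh
m_dot = 24.6 / 186.8
m_dot = 0.1317 kg/s

0.1317


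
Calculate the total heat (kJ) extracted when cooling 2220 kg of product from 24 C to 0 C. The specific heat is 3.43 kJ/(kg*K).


dT = 24 - (0) = 24 K
Q = m * cp * dT = 2220 * 3.43 * 24
Q = 182750 kJ

182750


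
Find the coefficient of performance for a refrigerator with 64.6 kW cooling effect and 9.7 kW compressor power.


COP = Q_evap / W
COP = 64.6 / 9.7
COP = 6.66

6.66


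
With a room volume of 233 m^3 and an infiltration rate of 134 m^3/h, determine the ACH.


ACH = flow / volume
ACH = 134 / 233
ACH = 0.575

0.575


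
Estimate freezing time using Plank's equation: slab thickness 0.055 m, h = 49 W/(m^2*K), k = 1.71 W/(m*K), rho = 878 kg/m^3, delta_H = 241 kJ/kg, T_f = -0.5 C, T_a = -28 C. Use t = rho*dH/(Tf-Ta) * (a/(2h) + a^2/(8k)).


dT = -0.5 - (-28) = 27.5 K
term1 = a/(2h) = 0.055/(2*49) = 0.0005612244898
term2 = a^2/(8k) = 0.055^2/(8*1.71) = 0.000221125731
t = rho*dH*1000/dT * (term1 + term2)
t = 878*241*1000/27.5 * (0.0005612244898 + 0.000221125731)
t = 6020 s

6020


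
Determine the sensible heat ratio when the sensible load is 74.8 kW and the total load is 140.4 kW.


SHR = Q_sensible / Q_total
SHR = 74.8 / 140.4
SHR = 0.533

0.533


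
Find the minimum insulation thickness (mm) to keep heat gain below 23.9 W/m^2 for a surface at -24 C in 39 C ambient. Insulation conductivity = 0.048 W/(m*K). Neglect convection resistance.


dT = 39 - (-24) = 63 K
thickness = k * dT / q_max * 1000
thickness = 0.048 * 63 / 23.9 * 1000
thickness = 126.5 mm

126.5


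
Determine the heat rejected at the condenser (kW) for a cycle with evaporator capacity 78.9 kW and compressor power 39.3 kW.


Q_cond = Q_evap + W
Q_cond = 78.9 + 39.3
Q_cond = 118.2 kW

118.2


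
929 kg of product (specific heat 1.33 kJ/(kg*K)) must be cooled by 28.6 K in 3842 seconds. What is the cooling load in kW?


Q = m * cp * dT / t
Q = 929 * 1.33 * 28.6 / 3842
Q = 9.198 kW

9.198


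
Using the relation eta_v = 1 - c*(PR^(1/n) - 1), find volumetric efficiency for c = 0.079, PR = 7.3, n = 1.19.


PR^(1/n) = 7.3^(1/1.19) = 5.31473231
eta_v = 1 - 0.079 * (5.31473231 - 1)
eta_v = 0.6591

0.6591


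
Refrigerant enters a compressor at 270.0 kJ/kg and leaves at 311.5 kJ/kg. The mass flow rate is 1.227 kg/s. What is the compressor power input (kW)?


dh = 311.5 - 270.0 = 41.5 kJ/kg
W = m_dot * dh = 1.227 * 41.5 = 50.92 kW

50.92


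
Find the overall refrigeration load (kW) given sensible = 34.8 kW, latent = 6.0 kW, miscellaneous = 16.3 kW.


Q_total = Q_s + Q_l + Q_misc
Q_total = 34.8 + 6.0 + 16.3
Q_total = 57.1 kW

57.1


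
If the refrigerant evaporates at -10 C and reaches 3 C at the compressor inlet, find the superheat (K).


Superheat = T_suction - T_evap
Superheat = 3 - (-10)
Superheat = 13 K

13


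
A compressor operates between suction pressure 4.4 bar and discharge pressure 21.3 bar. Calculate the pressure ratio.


PR = P_high / P_low
PR = 21.3 / 4.4
PR = 4.841

4.841


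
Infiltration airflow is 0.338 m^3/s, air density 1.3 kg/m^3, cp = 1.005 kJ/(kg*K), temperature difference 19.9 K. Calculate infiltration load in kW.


Q = V_dot * rho * cp * dT
Q = 0.338 * 1.3 * 1.005 * 19.9
Q = 8.788 kW

8.788


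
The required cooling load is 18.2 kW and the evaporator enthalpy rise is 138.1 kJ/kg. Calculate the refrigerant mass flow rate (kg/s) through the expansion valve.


m_dot = Q / dh
m_dot = 18.2 / 138.1
m_dot = 0.1318 kg/s

0.1318


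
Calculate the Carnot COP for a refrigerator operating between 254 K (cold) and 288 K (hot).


dT = 288 - 254 = 34 K
COP_carnot = T_cold / dT = 254 / 34
COP_carnot = 7.471

7.471


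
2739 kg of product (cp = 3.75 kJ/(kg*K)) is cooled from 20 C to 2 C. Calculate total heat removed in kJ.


dT = 20 - (2) = 18 K
Q = m * cp * dT = 2739 * 3.75 * 18
Q = 184883 kJ

184883


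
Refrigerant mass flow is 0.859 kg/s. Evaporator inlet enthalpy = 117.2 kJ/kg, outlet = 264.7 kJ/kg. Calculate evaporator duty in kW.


dh = 264.7 - 117.2 = 147.5 kJ/kg
Q_evap = m_dot * dh = 0.859 * 147.5
Q_evap = 126.7 kW

126.7


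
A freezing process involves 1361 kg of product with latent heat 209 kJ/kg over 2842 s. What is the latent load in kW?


Q_lat = m * h_fg / t
Q_lat = 1361 * 209 / 2842
Q_lat = 100.09 kW

100.09


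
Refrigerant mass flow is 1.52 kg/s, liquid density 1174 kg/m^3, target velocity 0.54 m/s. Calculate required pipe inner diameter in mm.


A = m_dot / (rho * v) = 1.52 / (1174 * 0.54) = 0.002397627611 m^2
d = sqrt(4*A/pi) * 1000
d = 55.3 mm

55.3


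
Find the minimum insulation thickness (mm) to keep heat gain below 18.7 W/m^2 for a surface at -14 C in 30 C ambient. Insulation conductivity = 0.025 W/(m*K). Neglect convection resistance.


dT = 30 - (-14) = 44 K
thickness = k * dT / q_max * 1000
thickness = 0.025 * 44 / 18.7 * 1000
thickness = 58.8 mm

58.8


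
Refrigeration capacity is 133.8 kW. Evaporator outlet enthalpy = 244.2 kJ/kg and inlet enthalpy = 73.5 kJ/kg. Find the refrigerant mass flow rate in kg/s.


dh = 244.2 - 73.5 = 170.7 kJ/kg
m_dot = Q / dh = 133.8 / 170.7 = 0.7838 kg/s

0.7838


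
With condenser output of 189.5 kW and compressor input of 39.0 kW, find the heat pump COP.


COP_hp = Q_cond / W
COP_hp = 189.5 / 39.0
COP_hp = 4.859

4.859


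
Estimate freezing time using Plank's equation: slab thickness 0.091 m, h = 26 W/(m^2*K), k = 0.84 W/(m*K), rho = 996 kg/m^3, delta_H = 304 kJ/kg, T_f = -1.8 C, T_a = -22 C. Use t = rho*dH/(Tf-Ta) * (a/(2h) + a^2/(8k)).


dT = -1.8 - (-22) = 20.2 K
term1 = a/(2h) = 0.091/(2*26) = 0.00175
term2 = a^2/(8k) = 0.091^2/(8*0.84) = 0.001232291667
t = rho*dH*1000/dT * (term1 + term2)
t = 996*304*1000/20.2 * (0.00175 + 0.001232291667)
t = 44702 s

44702


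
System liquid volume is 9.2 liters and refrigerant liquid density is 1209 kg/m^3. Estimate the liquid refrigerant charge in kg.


Charge = V * rho / 1000
Charge = 9.2 * 1209 / 1000
Charge = 11.12 kg

11.12


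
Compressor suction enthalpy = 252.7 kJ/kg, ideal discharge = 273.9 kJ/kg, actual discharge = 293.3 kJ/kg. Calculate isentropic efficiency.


dh_ideal = 273.9 - 252.7 = 21.2 kJ/kg
dh_actual = 293.3 - 252.7 = 40.6 kJ/kg
eta_s = dh_ideal / dh_actual = 21.2 / 40.6
eta_s = 0.5222

0.5222


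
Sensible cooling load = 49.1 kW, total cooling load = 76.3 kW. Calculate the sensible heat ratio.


SHR = Q_sensible / Q_total
SHR = 49.1 / 76.3
SHR = 0.644

0.644


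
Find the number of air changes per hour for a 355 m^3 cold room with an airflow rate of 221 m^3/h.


ACH = flow / volume
ACH = 221 / 355
ACH = 0.623

0.623


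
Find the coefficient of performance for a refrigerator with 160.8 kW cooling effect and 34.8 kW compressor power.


COP = Q_evap / W
COP = 160.8 / 34.8
COP = 4.621

4.621


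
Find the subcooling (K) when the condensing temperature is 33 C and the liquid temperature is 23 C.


Subcooling = T_cond - T_liquid
Subcooling = 33 - 23
Subcooling = 10 K

10


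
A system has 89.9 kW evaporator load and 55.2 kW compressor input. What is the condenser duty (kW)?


Q_cond = Q_evap + W
Q_cond = 89.9 + 55.2
Q_cond = 145.1 kW

145.1


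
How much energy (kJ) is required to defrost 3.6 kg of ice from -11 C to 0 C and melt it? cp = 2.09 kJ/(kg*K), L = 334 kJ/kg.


Sensible heat = cp * dT = 2.09 * 11 = 22.99 kJ/kg
Total per kg = 22.99 + 334 = 356.99 kJ/kg
Q = m * total = 3.6 * 356.99
Q = 1285.2 kJ

1285.2


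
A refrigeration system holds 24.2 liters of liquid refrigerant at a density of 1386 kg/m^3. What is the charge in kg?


Charge = V * rho / 1000
Charge = 24.2 * 1386 / 1000
Charge = 33.54 kg

33.54


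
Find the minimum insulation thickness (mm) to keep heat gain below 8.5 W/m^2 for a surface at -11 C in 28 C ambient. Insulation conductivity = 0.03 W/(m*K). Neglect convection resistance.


dT = 28 - (-11) = 39 K
thickness = k * dT / q_max * 1000
thickness = 0.03 * 39 / 8.5 * 1000
thickness = 137.6 mm

137.6


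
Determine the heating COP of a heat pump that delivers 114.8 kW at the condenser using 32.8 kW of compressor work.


COP_hp = Q_cond / W
COP_hp = 114.8 / 32.8
COP_hp = 3.5

3.5


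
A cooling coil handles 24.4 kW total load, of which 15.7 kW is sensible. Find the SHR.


SHR = Q_sensible / Q_total
SHR = 15.7 / 24.4
SHR = 0.643

0.643


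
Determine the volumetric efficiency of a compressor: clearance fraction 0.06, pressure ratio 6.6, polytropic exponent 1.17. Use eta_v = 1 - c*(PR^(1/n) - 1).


PR^(1/n) = 6.6^(1/1.17) = 5.0172403
eta_v = 1 - 0.06 * (5.0172403 - 1)
eta_v = 0.759

0.759


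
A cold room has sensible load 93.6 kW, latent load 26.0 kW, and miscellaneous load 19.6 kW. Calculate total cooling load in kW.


Q_total = Q_s + Q_l + Q_misc
Q_total = 93.6 + 26.0 + 19.6
Q_total = 139.2 kW

139.2


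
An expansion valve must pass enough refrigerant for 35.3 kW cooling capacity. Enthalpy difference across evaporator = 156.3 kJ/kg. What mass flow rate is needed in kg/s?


m_dot = Q / dh
m_dot = 35.3 / 156.3
m_dot = 0.2258 kg/s

0.2258


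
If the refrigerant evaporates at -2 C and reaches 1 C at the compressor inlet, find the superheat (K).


Superheat = T_suction - T_evap
Superheat = 1 - (-2)
Superheat = 3 K

3


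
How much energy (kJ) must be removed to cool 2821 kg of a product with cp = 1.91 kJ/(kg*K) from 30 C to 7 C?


dT = 30 - (7) = 23 K
Q = m * cp * dT = 2821 * 1.91 * 23
Q = 123927 kJ

123927


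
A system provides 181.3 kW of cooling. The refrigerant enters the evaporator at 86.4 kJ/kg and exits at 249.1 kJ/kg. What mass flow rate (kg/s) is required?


dh = 249.1 - 86.4 = 162.7 kJ/kg
m_dot = Q / dh = 181.3 / 162.7 = 1.1143 kg/s

1.1143


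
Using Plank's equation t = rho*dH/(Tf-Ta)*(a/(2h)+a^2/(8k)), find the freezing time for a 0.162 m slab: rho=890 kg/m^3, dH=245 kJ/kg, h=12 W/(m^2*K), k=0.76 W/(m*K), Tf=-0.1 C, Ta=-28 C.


dT = -0.1 - (-28) = 27.9 K
term1 = a/(2h) = 0.162/(2*12) = 0.00675
term2 = a^2/(8k) = 0.162^2/(8*0.76) = 0.004316447368
t = rho*dH*1000/dT * (term1 + term2)
t = 890*245*1000/27.9 * (0.00675 + 0.004316447368)
t = 86489 s

86489


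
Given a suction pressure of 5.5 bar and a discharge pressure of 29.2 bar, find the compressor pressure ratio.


PR = P_high / P_low
PR = 29.2 / 5.5
PR = 5.309

5.309


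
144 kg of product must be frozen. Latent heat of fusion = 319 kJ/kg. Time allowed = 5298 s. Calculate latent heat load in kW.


Q_lat = m * h_fg / t
Q_lat = 144 * 319 / 5298
Q_lat = 8.67 kW

8.67


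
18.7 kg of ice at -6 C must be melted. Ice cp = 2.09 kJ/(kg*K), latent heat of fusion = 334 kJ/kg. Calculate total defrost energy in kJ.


Sensible heat = cp * dT = 2.09 * 6 = 12.54 kJ/kg
Total per kg = 12.54 + 334 = 346.54 kJ/kg
Q = m * total = 18.7 * 346.54
Q = 6480.3 kJ

6480.3


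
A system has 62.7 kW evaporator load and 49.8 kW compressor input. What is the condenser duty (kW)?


Q_cond = Q_evap + W
Q_cond = 62.7 + 49.8
Q_cond = 112.5 kW

112.5


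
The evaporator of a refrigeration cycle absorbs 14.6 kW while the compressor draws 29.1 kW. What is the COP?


COP = Q_evap / W
COP = 14.6 / 29.1
COP = 0.502

0.502


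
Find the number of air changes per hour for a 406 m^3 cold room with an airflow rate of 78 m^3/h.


ACH = flow / volume
ACH = 78 / 406
ACH = 0.192

0.192


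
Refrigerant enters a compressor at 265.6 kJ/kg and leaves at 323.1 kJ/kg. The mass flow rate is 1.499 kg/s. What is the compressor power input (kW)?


dh = 323.1 - 265.6 = 57.5 kJ/kg
W = m_dot * dh = 1.499 * 57.5 = 86.19 kW

86.19


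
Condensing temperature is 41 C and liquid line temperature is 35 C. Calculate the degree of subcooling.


Subcooling = T_cond - T_liquid
Subcooling = 41 - 35
Subcooling = 6 K

6


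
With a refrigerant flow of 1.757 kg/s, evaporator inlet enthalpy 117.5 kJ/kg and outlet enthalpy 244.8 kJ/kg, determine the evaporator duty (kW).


dh = 244.8 - 117.5 = 127.3 kJ/kg
Q_evap = m_dot * dh = 1.757 * 127.3
Q_evap = 223.67 kW

223.67


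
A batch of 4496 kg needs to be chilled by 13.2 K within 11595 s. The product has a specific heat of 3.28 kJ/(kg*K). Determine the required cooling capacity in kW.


Q = m * cp * dT / t
Q = 4496 * 3.28 * 13.2 / 11595
Q = 16.788 kW

16.788


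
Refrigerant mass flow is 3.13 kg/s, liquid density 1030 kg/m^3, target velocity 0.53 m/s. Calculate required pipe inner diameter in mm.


A = m_dot / (rho * v) = 3.13 / (1030 * 0.53) = 0.005733650852 m^2
d = sqrt(4*A/pi) * 1000
d = 85.4 mm

85.4


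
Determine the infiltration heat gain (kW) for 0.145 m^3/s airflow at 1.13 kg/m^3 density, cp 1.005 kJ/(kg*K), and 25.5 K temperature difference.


Q = V_dot * rho * cp * dT
Q = 0.145 * 1.13 * 1.005 * 25.5
Q = 4.199 kW

4.199


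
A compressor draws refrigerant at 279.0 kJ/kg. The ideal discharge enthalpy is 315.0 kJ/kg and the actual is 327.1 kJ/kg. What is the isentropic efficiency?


dh_ideal = 315.0 - 279.0 = 36.0 kJ/kg
dh_actual = 327.1 - 279.0 = 48.1 kJ/kg
eta_s = dh_ideal / dh_actual = 36.0 / 48.1
eta_s = 0.7484

0.7484


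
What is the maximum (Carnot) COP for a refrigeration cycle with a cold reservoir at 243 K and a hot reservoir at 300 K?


dT = 300 - 243 = 57 K
COP_carnot = T_cold / dT = 243 / 57
COP_carnot = 4.263

4.263


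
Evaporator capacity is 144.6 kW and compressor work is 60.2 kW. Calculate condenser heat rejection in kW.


Q_cond = Q_evap + W
Q_cond = 144.6 + 60.2
Q_cond = 204.8 kW

204.8


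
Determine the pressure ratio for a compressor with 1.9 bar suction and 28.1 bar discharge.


PR = P_high / P_low
PR = 28.1 / 1.9
PR = 14.789

14.789


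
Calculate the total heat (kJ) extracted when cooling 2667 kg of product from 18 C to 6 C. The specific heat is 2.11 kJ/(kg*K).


dT = 18 - (6) = 12 K
Q = m * cp * dT = 2667 * 2.11 * 12
Q = 67528 kJ

67528


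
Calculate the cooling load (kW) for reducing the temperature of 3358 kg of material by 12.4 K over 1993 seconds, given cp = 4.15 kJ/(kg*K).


Q = m * cp * dT / t
Q = 3358 * 4.15 * 12.4 / 1993
Q = 86.705 kW

86.705


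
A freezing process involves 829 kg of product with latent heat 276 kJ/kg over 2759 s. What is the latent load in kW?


Q_lat = m * h_fg / t
Q_lat = 829 * 276 / 2759
Q_lat = 82.93 kW

82.93


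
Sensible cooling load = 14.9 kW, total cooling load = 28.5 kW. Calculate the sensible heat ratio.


SHR = Q_sensible / Q_total
SHR = 14.9 / 28.5
SHR = 0.523

0.523


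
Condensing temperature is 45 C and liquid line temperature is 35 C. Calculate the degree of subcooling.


Subcooling = T_cond - T_liquid
Subcooling = 45 - 35
Subcooling = 10 K

10


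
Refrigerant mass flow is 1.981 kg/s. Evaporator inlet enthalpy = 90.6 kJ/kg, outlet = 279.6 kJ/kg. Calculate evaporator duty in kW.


dh = 279.6 - 90.6 = 189.0 kJ/kg
Q_evap = m_dot * dh = 1.981 * 189.0
Q_evap = 374.41 kW

374.41


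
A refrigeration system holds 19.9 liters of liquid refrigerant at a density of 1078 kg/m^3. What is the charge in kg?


Charge = V * rho / 1000
Charge = 19.9 * 1078 / 1000
Charge = 21.45 kg

21.45


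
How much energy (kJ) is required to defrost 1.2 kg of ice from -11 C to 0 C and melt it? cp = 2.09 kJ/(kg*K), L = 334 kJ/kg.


Sensible heat = cp * dT = 2.09 * 11 = 22.99 kJ/kg
Total per kg = 22.99 + 334 = 356.99 kJ/kg
Q = m * total = 1.2 * 356.99
Q = 428.4 kJ

428.4


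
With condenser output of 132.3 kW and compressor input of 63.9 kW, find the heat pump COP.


COP_hp = Q_cond / W
COP_hp = 132.3 / 63.9
COP_hp = 2.07

2.07


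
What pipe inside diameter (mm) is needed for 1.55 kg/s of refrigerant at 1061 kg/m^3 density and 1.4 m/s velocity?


A = m_dot / (rho * v) = 1.55 / (1061 * 1.4) = 0.001043489969 m^2
d = sqrt(4*A/pi) * 1000
d = 36.5 mm

36.5


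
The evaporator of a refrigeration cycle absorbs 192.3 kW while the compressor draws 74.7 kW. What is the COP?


COP = Q_evap / W
COP = 192.3 / 74.7
COP = 2.574

2.574


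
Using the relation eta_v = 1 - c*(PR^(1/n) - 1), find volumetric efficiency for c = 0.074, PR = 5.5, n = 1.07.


PR^(1/n) = 5.5^(1/1.07) = 4.91957683
eta_v = 1 - 0.074 * (4.91957683 - 1)
eta_v = 0.71

0.71


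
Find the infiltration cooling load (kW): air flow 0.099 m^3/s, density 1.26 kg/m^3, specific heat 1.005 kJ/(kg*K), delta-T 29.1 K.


Q = V_dot * rho * cp * dT
Q = 0.099 * 1.26 * 1.005 * 29.1
Q = 3.648 kW

3.648


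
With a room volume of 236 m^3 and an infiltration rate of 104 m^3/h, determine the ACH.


ACH = flow / volume
ACH = 104 / 236
ACH = 0.441

0.441


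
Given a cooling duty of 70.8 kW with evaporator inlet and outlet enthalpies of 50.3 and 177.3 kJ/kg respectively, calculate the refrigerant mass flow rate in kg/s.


dh = 177.3 - 50.3 = 127.0 kJ/kg
m_dot = Q / dh = 70.8 / 127.0 = 0.5575 kg/s

0.5575


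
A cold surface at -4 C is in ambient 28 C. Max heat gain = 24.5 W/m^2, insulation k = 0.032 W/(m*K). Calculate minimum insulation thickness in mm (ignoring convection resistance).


dT = 28 - (-4) = 32 K
thickness = k * dT / q_max * 1000
thickness = 0.032 * 32 / 24.5 * 1000
thickness = 41.8 mm

41.8


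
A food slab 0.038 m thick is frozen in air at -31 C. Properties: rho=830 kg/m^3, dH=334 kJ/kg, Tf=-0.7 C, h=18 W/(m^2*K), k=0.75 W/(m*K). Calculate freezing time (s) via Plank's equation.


dT = -0.7 - (-31) = 30.3 K
term1 = a/(2h) = 0.038/(2*18) = 0.001055555556
term2 = a^2/(8k) = 0.038^2/(8*0.75) = 0.0002406666667
t = rho*dH*1000/dT * (term1 + term2)
t = 830*334*1000/30.3 * (0.001055555556 + 0.0002406666667)
t = 11859 s

11859


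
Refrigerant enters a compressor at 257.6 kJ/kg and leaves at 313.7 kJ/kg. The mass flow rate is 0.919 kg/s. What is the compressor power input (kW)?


dh = 313.7 - 257.6 = 56.1 kJ/kg
W = m_dot * dh = 0.919 * 56.1 = 51.56 kW

51.56


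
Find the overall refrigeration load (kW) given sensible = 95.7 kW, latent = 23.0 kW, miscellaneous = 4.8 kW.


Q_total = Q_s + Q_l + Q_misc
Q_total = 95.7 + 23.0 + 4.8
Q_total = 123.5 kW

123.5


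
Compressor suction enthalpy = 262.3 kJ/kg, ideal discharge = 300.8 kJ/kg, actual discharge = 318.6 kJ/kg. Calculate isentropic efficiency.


dh_ideal = 300.8 - 262.3 = 38.5 kJ/kg
dh_actual = 318.6 - 262.3 = 56.3 kJ/kg
eta_s = dh_ideal / dh_actual = 38.5 / 56.3
eta_s = 0.6838

0.6838


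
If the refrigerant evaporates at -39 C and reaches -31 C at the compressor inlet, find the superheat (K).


Superheat = T_suction - T_evap
Superheat = -31 - (-39)
Superheat = 8 K

8


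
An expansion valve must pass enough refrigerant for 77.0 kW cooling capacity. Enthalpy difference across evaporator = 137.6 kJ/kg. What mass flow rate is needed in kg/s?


m_dot = Q / dh
m_dot = 77.0 / 137.6
m_dot = 0.5596 kg/s

0.5596


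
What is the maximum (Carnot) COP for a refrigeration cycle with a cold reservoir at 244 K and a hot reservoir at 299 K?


dT = 299 - 244 = 55 K
COP_carnot = T_cold / dT = 244 / 55
COP_carnot = 4.436

4.436


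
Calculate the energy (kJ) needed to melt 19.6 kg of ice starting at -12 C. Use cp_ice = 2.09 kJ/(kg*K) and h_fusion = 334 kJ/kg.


Sensible heat = cp * dT = 2.09 * 12 = 25.08 kJ/kg
Total per kg = 25.08 + 334 = 359.08 kJ/kg
Q = m * total = 19.6 * 359.08
Q = 7038.0 kJ

7038.0


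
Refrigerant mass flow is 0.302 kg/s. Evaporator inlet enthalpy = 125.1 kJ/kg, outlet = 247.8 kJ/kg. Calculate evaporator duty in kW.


dh = 247.8 - 125.1 = 122.7 kJ/kg
Q_evap = m_dot * dh = 0.302 * 122.7
Q_evap = 37.06 kW

37.06


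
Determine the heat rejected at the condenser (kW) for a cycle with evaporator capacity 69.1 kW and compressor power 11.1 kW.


Q_cond = Q_evap + W
Q_cond = 69.1 + 11.1
Q_cond = 80.2 kW

80.2


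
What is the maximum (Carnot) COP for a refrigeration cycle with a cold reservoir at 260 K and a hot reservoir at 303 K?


dT = 303 - 260 = 43 K
COP_carnot = T_cold / dT = 260 / 43
COP_carnot = 6.047

6.047


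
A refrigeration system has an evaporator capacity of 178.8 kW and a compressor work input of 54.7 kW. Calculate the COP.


COP = Q_evap / W
COP = 178.8 / 54.7
COP = 3.269

3.269


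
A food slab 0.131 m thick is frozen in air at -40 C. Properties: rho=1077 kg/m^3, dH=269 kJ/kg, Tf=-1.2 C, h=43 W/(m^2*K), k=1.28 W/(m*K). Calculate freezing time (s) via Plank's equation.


dT = -1.2 - (-40) = 38.8 K
term1 = a/(2h) = 0.131/(2*43) = 0.001523255814
term2 = a^2/(8k) = 0.131^2/(8*1.28) = 0.001675878906
t = rho*dH*1000/dT * (term1 + term2)
t = 1077*269*1000/38.8 * (0.001523255814 + 0.001675878906)
t = 23887 s

23887


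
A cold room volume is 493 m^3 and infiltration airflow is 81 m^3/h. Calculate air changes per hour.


ACH = flow / volume
ACH = 81 / 493
ACH = 0.164

0.164


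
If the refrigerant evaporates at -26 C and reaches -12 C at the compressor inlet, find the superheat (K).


Superheat = T_suction - T_evap
Superheat = -12 - (-26)
Superheat = 14 K

14


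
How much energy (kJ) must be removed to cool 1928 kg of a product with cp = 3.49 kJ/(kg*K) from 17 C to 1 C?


dT = 17 - (1) = 16 K
Q = m * cp * dT = 1928 * 3.49 * 16
Q = 107660 kJ

107660


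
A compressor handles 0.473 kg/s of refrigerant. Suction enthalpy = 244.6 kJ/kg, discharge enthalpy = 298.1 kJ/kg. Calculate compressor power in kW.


dh = 298.1 - 244.6 = 53.5 kJ/kg
W = m_dot * dh = 0.473 * 53.5 = 25.31 kW

25.31


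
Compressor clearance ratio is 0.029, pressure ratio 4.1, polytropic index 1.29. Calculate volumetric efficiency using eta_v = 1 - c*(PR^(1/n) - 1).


PR^(1/n) = 4.1^(1/1.29) = 2.98556304
eta_v = 1 - 0.029 * (2.98556304 - 1)
eta_v = 0.9424

0.9424


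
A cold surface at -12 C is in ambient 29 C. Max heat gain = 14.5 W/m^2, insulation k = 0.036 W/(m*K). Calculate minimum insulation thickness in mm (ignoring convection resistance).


dT = 29 - (-12) = 41 K
thickness = k * dT / q_max * 1000
thickness = 0.036 * 41 / 14.5 * 1000
thickness = 101.8 mm

101.8


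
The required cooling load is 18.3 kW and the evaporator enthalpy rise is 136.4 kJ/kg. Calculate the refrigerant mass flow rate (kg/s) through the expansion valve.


m_dot = Q / dh
m_dot = 18.3 / 136.4
m_dot = 0.1342 kg/s

0.1342


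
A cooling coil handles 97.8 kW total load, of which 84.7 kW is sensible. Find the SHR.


SHR = Q_sensible / Q_total
SHR = 84.7 / 97.8
SHR = 0.866

0.866


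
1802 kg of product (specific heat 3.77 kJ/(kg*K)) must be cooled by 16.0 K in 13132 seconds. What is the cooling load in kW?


Q = m * cp * dT / t
Q = 1802 * 3.77 * 16.0 / 13132
Q = 8.277 kW

8.277


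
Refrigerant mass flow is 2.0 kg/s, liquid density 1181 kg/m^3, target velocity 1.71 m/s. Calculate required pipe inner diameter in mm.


A = m_dot / (rho * v) = 2.0 / (1181 * 1.71) = 0.0009903392407 m^2
d = sqrt(4*A/pi) * 1000
d = 35.5 mm

35.5


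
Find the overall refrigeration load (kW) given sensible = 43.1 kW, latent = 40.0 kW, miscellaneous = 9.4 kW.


Q_total = Q_s + Q_l + Q_misc
Q_total = 43.1 + 40.0 + 9.4
Q_total = 92.5 kW

92.5


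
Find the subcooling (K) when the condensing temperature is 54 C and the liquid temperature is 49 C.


Subcooling = T_cond - T_liquid
Subcooling = 54 - 49
Subcooling = 5 K

5


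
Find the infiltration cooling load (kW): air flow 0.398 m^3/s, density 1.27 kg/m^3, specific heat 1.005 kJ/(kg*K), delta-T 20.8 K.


Q = V_dot * rho * cp * dT
Q = 0.398 * 1.27 * 1.005 * 20.8
Q = 10.566 kW

10.566


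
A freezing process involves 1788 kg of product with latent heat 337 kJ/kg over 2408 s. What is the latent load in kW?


Q_lat = m * h_fg / t
Q_lat = 1788 * 337 / 2408
Q_lat = 250.23 kW

250.23


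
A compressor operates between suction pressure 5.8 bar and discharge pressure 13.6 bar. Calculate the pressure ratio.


PR = P_high / P_low
PR = 13.6 / 5.8
PR = 2.345

2.345


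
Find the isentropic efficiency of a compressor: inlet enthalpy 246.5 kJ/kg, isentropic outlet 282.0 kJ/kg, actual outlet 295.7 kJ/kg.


dh_ideal = 282.0 - 246.5 = 35.5 kJ/kg
dh_actual = 295.7 - 246.5 = 49.2 kJ/kg
eta_s = dh_ideal / dh_actual = 35.5 / 49.2
eta_s = 0.7215

0.7215


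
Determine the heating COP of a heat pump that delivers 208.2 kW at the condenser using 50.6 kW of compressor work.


COP_hp = Q_cond / W
COP_hp = 208.2 / 50.6
COP_hp = 4.115

4.115


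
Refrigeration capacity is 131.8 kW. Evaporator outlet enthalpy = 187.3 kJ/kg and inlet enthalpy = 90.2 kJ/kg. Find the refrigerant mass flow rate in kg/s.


dh = 187.3 - 90.2 = 97.1 kJ/kg
m_dot = Q / dh = 131.8 / 97.1 = 1.3574 kg/s

1.3574


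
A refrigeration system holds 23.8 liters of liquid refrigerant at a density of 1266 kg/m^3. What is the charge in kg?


Charge = V * rho / 1000
Charge = 23.8 * 1266 / 1000
Charge = 30.13 kg

30.13


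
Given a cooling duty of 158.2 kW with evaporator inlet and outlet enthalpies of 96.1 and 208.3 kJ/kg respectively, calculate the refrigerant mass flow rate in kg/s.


dh = 208.3 - 96.1 = 112.2 kJ/kg
m_dot = Q / dh = 158.2 / 112.2 = 1.41 kg/s

1.41


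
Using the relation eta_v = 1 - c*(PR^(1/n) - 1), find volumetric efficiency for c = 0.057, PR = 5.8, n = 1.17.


PR^(1/n) = 5.8^(1/1.17) = 4.49264971
eta_v = 1 - 0.057 * (4.49264971 - 1)
eta_v = 0.8009

0.8009


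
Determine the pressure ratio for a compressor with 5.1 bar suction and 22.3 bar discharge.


PR = P_high / P_low
PR = 22.3 / 5.1
PR = 4.373

4.373


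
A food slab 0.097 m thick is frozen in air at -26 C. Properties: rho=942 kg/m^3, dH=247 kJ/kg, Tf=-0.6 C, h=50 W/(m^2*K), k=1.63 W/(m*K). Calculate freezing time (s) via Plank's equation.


dT = -0.6 - (-26) = 25.4 K
term1 = a/(2h) = 0.097/(2*50) = 0.00097
term2 = a^2/(8k) = 0.097^2/(8*1.63) = 0.0007215490798
t = rho*dH*1000/dT * (term1 + term2)
t = 942*247*1000/25.4 * (0.00097 + 0.0007215490798)
t = 15495 s

15495


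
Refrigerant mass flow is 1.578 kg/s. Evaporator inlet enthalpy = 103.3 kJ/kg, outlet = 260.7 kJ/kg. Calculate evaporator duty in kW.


dh = 260.7 - 103.3 = 157.4 kJ/kg
Q_evap = m_dot * dh = 1.578 * 157.4
Q_evap = 248.38 kW

248.38


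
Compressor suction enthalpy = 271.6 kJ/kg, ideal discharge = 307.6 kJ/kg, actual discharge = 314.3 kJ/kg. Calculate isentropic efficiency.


dh_ideal = 307.6 - 271.6 = 36.0 kJ/kg
dh_actual = 314.3 - 271.6 = 42.7 kJ/kg
eta_s = dh_ideal / dh_actual = 36.0 / 42.7
eta_s = 0.8431

0.8431


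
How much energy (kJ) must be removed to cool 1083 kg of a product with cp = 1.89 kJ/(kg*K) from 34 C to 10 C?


dT = 34 - (10) = 24 K
Q = m * cp * dT = 1083 * 1.89 * 24
Q = 49125 kJ

49125


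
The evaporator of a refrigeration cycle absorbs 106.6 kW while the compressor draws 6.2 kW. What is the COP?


COP = Q_evap / W
COP = 106.6 / 6.2
COP = 17.194

17.194


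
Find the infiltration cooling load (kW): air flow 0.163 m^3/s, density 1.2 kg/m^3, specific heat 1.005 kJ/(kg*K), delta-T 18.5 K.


Q = V_dot * rho * cp * dT
Q = 0.163 * 1.2 * 1.005 * 18.5
Q = 3.637 kW

3.637


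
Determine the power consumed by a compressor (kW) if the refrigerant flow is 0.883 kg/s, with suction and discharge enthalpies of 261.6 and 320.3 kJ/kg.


dh = 320.3 - 261.6 = 58.7 kJ/kg
W = m_dot * dh = 0.883 * 58.7 = 51.83 kW

51.83


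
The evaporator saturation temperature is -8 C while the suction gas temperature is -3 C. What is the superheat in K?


Superheat = T_suction - T_evap
Superheat = -3 - (-8)
Superheat = 5 K

5


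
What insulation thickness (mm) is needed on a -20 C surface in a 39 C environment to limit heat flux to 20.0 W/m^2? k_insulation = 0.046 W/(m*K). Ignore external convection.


dT = 39 - (-20) = 59 K
thickness = k * dT / q_max * 1000
thickness = 0.046 * 59 / 20.0 * 1000
thickness = 135.7 mm

135.7


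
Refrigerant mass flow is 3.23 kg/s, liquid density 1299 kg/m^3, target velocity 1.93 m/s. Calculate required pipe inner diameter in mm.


A = m_dot / (rho * v) = 3.23 / (1299 * 1.93) = 0.001288356528 m^2
d = sqrt(4*A/pi) * 1000
d = 40.5 mm

40.5


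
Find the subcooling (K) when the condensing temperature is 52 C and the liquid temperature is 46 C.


Subcooling = T_cond - T_liquid
Subcooling = 52 - 46
Subcooling = 6 K

6


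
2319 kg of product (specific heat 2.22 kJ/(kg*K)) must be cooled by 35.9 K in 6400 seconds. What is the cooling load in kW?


Q = m * cp * dT / t
Q = 2319 * 2.22 * 35.9 / 6400
Q = 28.878 kW

28.878


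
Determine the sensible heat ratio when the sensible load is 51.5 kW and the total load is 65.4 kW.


SHR = Q_sensible / Q_total
SHR = 51.5 / 65.4
SHR = 0.787

0.787


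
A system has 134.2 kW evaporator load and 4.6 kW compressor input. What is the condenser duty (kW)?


Q_cond = Q_evap + W
Q_cond = 134.2 + 4.6
Q_cond = 138.8 kW

138.8


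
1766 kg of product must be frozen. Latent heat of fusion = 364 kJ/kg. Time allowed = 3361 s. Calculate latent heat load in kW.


Q_lat = m * h_fg / t
Q_lat = 1766 * 364 / 3361
Q_lat = 191.26 kW

191.26


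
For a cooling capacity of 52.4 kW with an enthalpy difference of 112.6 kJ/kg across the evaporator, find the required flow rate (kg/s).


m_dot = Q / dh
m_dot = 52.4 / 112.6
m_dot = 0.4654 kg/s

0.4654


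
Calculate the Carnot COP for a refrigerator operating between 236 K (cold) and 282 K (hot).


dT = 282 - 236 = 46 K
COP_carnot = T_cold / dT = 236 / 46
COP_carnot = 5.13

5.13


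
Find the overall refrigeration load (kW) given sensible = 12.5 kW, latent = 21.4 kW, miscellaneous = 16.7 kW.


Q_total = Q_s + Q_l + Q_misc
Q_total = 12.5 + 21.4 + 16.7
Q_total = 50.6 kW

50.6


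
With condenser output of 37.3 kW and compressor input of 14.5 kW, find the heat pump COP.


COP_hp = Q_cond / W
COP_hp = 37.3 / 14.5
COP_hp = 2.572

2.572


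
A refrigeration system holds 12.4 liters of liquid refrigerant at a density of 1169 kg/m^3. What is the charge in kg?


Charge = V * rho / 1000
Charge = 12.4 * 1169 / 1000
Charge = 14.5 kg

14.5


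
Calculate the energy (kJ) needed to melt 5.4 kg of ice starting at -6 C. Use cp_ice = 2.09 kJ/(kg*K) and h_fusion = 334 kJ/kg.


Sensible heat = cp * dT = 2.09 * 6 = 12.54 kJ/kg
Total per kg = 12.54 + 334 = 346.54 kJ/kg
Q = m * total = 5.4 * 346.54
Q = 1871.3 kJ

1871.3


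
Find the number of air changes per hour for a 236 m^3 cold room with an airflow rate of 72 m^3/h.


ACH = flow / volume
ACH = 72 / 236
ACH = 0.305

0.305


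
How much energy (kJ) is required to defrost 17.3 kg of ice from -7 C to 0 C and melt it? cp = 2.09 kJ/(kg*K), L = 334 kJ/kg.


Sensible heat = cp * dT = 2.09 * 7 = 14.63 kJ/kg
Total per kg = 14.63 + 334 = 348.63 kJ/kg
Q = m * total = 17.3 * 348.63
Q = 6031.3 kJ

6031.3


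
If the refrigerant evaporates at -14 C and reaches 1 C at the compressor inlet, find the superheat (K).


Superheat = T_suction - T_evap
Superheat = 1 - (-14)
Superheat = 15 K

15


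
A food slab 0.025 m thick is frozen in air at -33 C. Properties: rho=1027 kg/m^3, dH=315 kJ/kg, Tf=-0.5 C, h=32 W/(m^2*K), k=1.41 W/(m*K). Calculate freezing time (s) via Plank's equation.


dT = -0.5 - (-33) = 32.5 K
term1 = a/(2h) = 0.025/(2*32) = 0.000390625
term2 = a^2/(8k) = 0.025^2/(8*1.41) = 0.00005540780142
t = rho*dH*1000/dT * (term1 + term2)
t = 1027*315*1000/32.5 * (0.000390625 + 0.00005540780142)
t = 4440 s

4440


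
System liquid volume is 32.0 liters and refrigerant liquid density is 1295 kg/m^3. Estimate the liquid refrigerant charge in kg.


Charge = V * rho / 1000
Charge = 32.0 * 1295 / 1000
Charge = 41.44 kg

41.44


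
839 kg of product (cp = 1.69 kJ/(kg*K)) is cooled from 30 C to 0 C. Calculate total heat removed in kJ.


dT = 30 - (0) = 30 K
Q = m * cp * dT = 839 * 1.69 * 30
Q = 42537 kJ

42537


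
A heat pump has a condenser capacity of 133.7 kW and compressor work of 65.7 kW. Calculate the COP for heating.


COP_hp = Q_cond / W
COP_hp = 133.7 / 65.7
COP_hp = 2.035

2.035


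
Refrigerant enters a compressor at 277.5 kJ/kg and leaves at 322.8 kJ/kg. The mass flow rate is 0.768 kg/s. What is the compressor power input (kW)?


dh = 322.8 - 277.5 = 45.3 kJ/kg
W = m_dot * dh = 0.768 * 45.3 = 34.79 kW

34.79


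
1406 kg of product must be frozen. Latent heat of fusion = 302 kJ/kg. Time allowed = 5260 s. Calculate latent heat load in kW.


Q_lat = m * h_fg / t
Q_lat = 1406 * 302 / 5260
Q_lat = 80.72 kW

80.72


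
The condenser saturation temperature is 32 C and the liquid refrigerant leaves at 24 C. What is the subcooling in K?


Subcooling = T_cond - T_liquid
Subcooling = 32 - 24
Subcooling = 8 K

8


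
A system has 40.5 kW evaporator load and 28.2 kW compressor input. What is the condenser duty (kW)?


Q_cond = Q_evap + W
Q_cond = 40.5 + 28.2
Q_cond = 68.7 kW

68.7


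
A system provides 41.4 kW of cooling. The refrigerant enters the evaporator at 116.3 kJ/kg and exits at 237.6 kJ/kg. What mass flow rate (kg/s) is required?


dh = 237.6 - 116.3 = 121.3 kJ/kg
m_dot = Q / dh = 41.4 / 121.3 = 0.3413 kg/s

0.3413


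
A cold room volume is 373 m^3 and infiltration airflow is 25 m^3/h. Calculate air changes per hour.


ACH = flow / volume
ACH = 25 / 373
ACH = 0.067

0.067


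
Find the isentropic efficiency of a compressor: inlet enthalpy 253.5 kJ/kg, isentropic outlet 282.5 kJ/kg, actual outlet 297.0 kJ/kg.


dh_ideal = 282.5 - 253.5 = 29.0 kJ/kg
dh_actual = 297.0 - 253.5 = 43.5 kJ/kg
eta_s = dh_ideal / dh_actual = 29.0 / 43.5
eta_s = 0.6667

0.6667


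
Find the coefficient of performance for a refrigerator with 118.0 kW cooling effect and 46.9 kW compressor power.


COP = Q_evap / W
COP = 118.0 / 46.9
COP = 2.516

2.516


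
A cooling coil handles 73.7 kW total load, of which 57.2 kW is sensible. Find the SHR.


SHR = Q_sensible / Q_total
SHR = 57.2 / 73.7
SHR = 0.776

0.776


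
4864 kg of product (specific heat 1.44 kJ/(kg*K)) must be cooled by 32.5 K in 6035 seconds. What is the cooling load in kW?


Q = m * cp * dT / t
Q = 4864 * 1.44 * 32.5 / 6035
Q = 37.719 kW

37.719


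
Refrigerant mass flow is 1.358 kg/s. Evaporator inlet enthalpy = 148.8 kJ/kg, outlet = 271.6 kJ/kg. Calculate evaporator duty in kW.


dh = 271.6 - 148.8 = 122.8 kJ/kg
Q_evap = m_dot * dh = 1.358 * 122.8
Q_evap = 166.76 kW

166.76


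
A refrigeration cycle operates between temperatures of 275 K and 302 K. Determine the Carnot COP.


dT = 302 - 275 = 27 K
COP_carnot = T_cold / dT = 275 / 27
COP_carnot = 10.185

10.185


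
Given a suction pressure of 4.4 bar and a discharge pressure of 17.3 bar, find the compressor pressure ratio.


PR = P_high / P_low
PR = 17.3 / 4.4
PR = 3.932

3.932


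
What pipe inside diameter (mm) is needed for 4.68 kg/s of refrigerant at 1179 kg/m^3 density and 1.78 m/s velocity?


A = m_dot / (rho * v) = 4.68 / (1179 * 1.78) = 0.002230036881 m^2
d = sqrt(4*A/pi) * 1000
d = 53.3 mm

53.3


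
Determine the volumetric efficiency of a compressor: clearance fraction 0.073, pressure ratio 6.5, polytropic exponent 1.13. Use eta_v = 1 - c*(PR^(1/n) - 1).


PR^(1/n) = 6.5^(1/1.13) = 5.24073682
eta_v = 1 - 0.073 * (5.24073682 - 1)
eta_v = 0.6904

0.6904


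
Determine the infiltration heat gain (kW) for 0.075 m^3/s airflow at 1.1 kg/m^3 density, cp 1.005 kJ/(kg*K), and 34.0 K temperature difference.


Q = V_dot * rho * cp * dT
Q = 0.075 * 1.1 * 1.005 * 34.0
Q = 2.819 kW

2.819


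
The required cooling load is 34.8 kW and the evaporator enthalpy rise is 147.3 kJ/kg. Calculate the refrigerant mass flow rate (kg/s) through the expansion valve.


m_dot = Q / dh
m_dot = 34.8 / 147.3
m_dot = 0.2363 kg/s

0.2363


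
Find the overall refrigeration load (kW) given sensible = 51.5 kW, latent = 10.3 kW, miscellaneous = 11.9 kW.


Q_total = Q_s + Q_l + Q_misc
Q_total = 51.5 + 10.3 + 11.9
Q_total = 73.7 kW

73.7


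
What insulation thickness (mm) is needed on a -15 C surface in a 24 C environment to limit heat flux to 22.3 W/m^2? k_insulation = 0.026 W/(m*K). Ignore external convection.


dT = 24 - (-15) = 39 K
thickness = k * dT / q_max * 1000
thickness = 0.026 * 39 / 22.3 * 1000
thickness = 45.5 mm

45.5


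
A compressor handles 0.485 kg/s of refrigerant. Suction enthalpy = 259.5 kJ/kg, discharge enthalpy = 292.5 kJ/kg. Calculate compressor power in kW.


dh = 292.5 - 259.5 = 33.0 kJ/kg
W = m_dot * dh = 0.485 * 33.0 = 16.01 kW

16.01


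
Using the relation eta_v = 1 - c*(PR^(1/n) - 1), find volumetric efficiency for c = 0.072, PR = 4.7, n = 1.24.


PR^(1/n) = 4.7^(1/1.24) = 3.48348866
eta_v = 1 - 0.072 * (3.48348866 - 1)
eta_v = 0.8212

0.8212


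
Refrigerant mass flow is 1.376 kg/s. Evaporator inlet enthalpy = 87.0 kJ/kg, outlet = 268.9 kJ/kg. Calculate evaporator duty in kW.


dh = 268.9 - 87.0 = 181.9 kJ/kg
Q_evap = m_dot * dh = 1.376 * 181.9
Q_evap = 250.29 kW

250.29


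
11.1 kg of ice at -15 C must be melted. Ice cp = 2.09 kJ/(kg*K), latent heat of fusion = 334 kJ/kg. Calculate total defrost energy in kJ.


Sensible heat = cp * dT = 2.09 * 15 = 31.35 kJ/kg
Total per kg = 31.35 + 334 = 365.35 kJ/kg
Q = m * total = 11.1 * 365.35
Q = 4055.4 kJ

4055.4


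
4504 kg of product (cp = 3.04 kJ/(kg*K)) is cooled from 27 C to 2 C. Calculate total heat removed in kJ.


dT = 27 - (2) = 25 K
Q = m * cp * dT = 4504 * 3.04 * 25
Q = 342304 kJ

342304


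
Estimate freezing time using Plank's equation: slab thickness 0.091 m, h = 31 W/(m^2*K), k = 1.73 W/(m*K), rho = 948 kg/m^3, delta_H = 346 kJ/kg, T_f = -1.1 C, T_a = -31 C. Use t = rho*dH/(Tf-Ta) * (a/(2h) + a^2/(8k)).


dT = -1.1 - (-31) = 29.9 K
term1 = a/(2h) = 0.091/(2*31) = 0.001467741935
term2 = a^2/(8k) = 0.091^2/(8*1.73) = 0.0005983381503
t = rho*dH*1000/dT * (term1 + term2)
t = 948*346*1000/29.9 * (0.001467741935 + 0.0005983381503)
t = 22665 s

22665


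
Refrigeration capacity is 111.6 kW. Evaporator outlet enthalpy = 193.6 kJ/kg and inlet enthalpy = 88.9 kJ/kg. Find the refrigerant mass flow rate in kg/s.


dh = 193.6 - 88.9 = 104.7 kJ/kg
m_dot = Q / dh = 111.6 / 104.7 = 1.0659 kg/s

1.0659


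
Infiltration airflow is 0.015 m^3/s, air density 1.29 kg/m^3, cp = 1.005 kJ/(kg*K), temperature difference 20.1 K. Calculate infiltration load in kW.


Q = V_dot * rho * cp * dT
Q = 0.015 * 1.29 * 1.005 * 20.1
Q = 0.391 kW

0.391


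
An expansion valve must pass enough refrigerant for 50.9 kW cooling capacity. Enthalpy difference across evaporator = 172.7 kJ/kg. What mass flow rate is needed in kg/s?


m_dot = Q / dh
m_dot = 50.9 / 172.7
m_dot = 0.2947 kg/s

0.2947


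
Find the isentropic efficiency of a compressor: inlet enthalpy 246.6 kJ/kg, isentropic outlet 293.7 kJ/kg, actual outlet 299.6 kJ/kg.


dh_ideal = 293.7 - 246.6 = 47.1 kJ/kg
dh_actual = 299.6 - 246.6 = 53.0 kJ/kg
eta_s = dh_ideal / dh_actual = 47.1 / 53.0
eta_s = 0.8887

0.8887


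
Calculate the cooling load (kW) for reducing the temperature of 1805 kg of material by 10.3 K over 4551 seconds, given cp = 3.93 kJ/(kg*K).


Q = m * cp * dT / t
Q = 1805 * 3.93 * 10.3 / 4551
Q = 16.055 kW

16.055


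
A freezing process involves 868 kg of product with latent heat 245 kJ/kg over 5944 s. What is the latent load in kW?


Q_lat = m * h_fg / t
Q_lat = 868 * 245 / 5944
Q_lat = 35.78 kW

35.78
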